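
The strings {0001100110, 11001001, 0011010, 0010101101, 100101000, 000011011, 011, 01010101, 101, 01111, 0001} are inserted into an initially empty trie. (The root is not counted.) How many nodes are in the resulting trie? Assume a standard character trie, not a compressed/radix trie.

55

For each word, the new-node count is its length minus the longest prefix already in the trie:
  "0001100110" → 10 new (0, 0, 0, 1, 1, 0, 0, 1, 1, 0)
  "11001001" → 8 new (1, 1, 0, 0, 1, 0, 0, 1)
  "0011010" → prefix "00" already present; 5 new (1, 1, 0, 1, 0)
  "0010101101" → prefix "001" already present; 7 new (0, 1, 0, 1, 1, 0, 1)
  "100101000" → prefix "1" already present; 8 new (0, 0, 1, 0, 1, 0, 0, 0)
  "000011011" → prefix "000" already present; 6 new (0, 1, 1, 0, 1, 1)
  "011" → prefix "0" already present; 2 new (1, 1)
  "01010101" → prefix "01" already present; 6 new (0, 1, 0, 1, 0, 1)
  "101" → prefix "10" already present; 1 new (1)
  "01111" → prefix "011" already present; 2 new (1, 1)
  "0001" → prefix "0001" already present; 0 new (none)
Total nodes = 10 + 8 + 5 + 7 + 8 + 6 + 2 + 6 + 1 + 2 + 0 = 55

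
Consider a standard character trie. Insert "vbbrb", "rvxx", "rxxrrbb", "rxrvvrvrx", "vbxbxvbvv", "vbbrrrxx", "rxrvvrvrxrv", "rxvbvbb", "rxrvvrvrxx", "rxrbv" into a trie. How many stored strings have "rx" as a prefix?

6

Traverse to the node for "rx", then collect every word in that subtree.
Words under "rx": rxrbv, rxrvvrvrx, rxrvvrvrxrv, rxrvvrvrxx, rxvbvbb, rxxrrbb
Count: 6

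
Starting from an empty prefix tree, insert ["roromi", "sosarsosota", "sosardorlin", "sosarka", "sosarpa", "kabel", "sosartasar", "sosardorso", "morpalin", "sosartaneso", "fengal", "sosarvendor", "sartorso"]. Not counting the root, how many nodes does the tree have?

70

For each word, the new-node count is its length minus the longest prefix already in the trie:
  "roromi" → 6 new (r, o, r, o, m, i)
  "sosarsosota" → 11 new (s, o, s, a, r, s, o, s, o, t, a)
  "sosardorlin" → prefix "sosar" already present; 6 new (d, o, r, l, i, n)
  "sosarka" → prefix "sosar" already present; 2 new (k, a)
  "sosarpa" → prefix "sosar" already present; 2 new (p, a)
  "kabel" → 5 new (k, a, b, e, l)
  "sosartasar" → prefix "sosar" already present; 5 new (t, a, s, a, r)
  "sosardorso" → prefix "sosardor" already present; 2 new (s, o)
  "morpalin" → 8 new (m, o, r, p, a, l, i, n)
  "sosartaneso" → prefix "sosarta" already present; 4 new (n, e, s, o)
  "fengal" → 6 new (f, e, n, g, a, l)
  "sosarvendor" → prefix "sosar" already present; 6 new (v, e, n, d, o, r)
  "sartorso" → prefix "s" already present; 7 new (a, r, t, o, r, s, o)
Total nodes = 6 + 11 + 6 + 2 + 2 + 5 + 5 + 2 + 8 + 4 + 6 + 6 + 7 = 70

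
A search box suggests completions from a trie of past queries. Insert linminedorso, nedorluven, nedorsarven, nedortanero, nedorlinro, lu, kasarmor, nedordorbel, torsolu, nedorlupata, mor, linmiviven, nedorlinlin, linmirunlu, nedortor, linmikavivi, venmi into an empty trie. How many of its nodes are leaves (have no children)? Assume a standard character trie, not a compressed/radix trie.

Leaves are exactly the stored words that no other stored word extends.
Those words: "kasarmor", "linmikavivi", "linminedorso", "linmirunlu", "linmiviven", "lu", "mor", "nedordorbel", "nedorlinlin", "nedorlinro", "nedorlupata", "nedorluven", "nedorsarven", "nedortanero", "nedortor", "torsolu", "venmi"
Leaf count: 17

17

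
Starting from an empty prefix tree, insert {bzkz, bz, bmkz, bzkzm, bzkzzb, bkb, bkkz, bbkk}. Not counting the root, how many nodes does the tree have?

17

For each word, the new-node count is its length minus the longest prefix already in the trie:
  "bzkz" → 4 new (b, z, k, z)
  "bz" → prefix "bz" already present; 0 new (none)
  "bmkz" → prefix "b" already present; 3 new (m, k, z)
  "bzkzm" → prefix "bzkz" already present; 1 new (m)
  "bzkzzb" → prefix "bzkz" already present; 2 new (z, b)
  "bkb" → prefix "b" already present; 2 new (k, b)
  "bkkz" → prefix "bk" already present; 2 new (k, z)
  "bbkk" → prefix "b" already present; 3 new (b, k, k)
Total nodes = 4 + 0 + 3 + 1 + 2 + 2 + 2 + 3 = 17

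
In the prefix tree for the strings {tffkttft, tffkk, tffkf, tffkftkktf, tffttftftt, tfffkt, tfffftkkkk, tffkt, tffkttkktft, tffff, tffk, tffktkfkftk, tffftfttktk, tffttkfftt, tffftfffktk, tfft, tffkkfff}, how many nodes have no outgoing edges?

11

A leaf is a node with no children — equivalently, the end of a word that is not a proper prefix of any other stored word.
Those words: "tfffftkkkk", "tfffkt", "tffftfffktk", "tffftfttktk", "tffkftkktf", "tffkkfff", "tffktkfkftk", "tffkttft", "tffkttkktft", "tffttftftt", "tffttkfftt"
Leaf count: 11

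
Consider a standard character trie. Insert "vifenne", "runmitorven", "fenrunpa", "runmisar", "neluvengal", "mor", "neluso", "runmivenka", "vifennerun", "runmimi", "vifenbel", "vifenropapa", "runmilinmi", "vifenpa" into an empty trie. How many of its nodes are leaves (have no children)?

13

Leaves are exactly the stored words that no other stored word extends.
Those words: "fenrunpa", "mor", "neluso", "neluvengal", "runmilinmi", "runmimi", "runmisar", "runmitorven", "runmivenka", "vifenbel", "vifennerun", "vifenpa", "vifenropapa"
Leaf count: 13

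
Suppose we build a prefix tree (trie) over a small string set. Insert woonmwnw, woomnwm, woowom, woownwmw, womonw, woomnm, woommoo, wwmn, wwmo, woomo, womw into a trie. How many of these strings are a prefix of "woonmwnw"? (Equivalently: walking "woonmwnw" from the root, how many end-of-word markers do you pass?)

1

Walk "woonmwnw" from the root; an end-of-word marker is hit whenever a stored word is a prefix of "woonmwnw".
Prefixes of the query that are stored words: "woonmwnw"
Count: 1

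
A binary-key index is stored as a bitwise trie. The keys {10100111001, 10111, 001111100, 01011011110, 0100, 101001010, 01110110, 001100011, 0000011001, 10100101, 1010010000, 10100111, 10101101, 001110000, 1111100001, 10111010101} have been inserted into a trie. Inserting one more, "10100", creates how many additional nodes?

0

"10100" is already a full path in the trie; only an end-marker is added.
No new nodes are needed: 0.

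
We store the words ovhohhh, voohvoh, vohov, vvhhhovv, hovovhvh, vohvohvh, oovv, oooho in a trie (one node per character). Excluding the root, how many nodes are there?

Trace insertions, counting only characters that open a new branch:
  "ovhohhh" → 7 new (o, v, h, o, h, h, h)
  "voohvoh" → 7 new (v, o, o, h, v, o, h)
  "vohov" → prefix "vo" already present; 3 new (h, o, v)
  "vvhhhovv" → prefix "v" already present; 7 new (v, h, h, h, o, v, v)
  "hovovhvh" → 8 new (h, o, v, o, v, h, v, h)
  "vohvohvh" → prefix "voh" already present; 5 new (v, o, h, v, h)
  "oovv" → prefix "o" already present; 3 new (o, v, v)
  "oooho" → prefix "oo" already present; 3 new (o, h, o)
Total nodes = 7 + 7 + 3 + 7 + 8 + 5 + 3 + 3 = 43

43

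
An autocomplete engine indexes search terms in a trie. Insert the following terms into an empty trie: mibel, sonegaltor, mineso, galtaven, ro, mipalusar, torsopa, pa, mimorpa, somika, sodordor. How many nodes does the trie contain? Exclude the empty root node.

Trace insertions, counting only characters that open a new branch:
  "mibel" → 5 new (m, i, b, e, l)
  "sonegaltor" → 10 new (s, o, n, e, g, a, l, t, o, r)
  "mineso" → prefix "mi" already present; 4 new (n, e, s, o)
  "galtaven" → 8 new (g, a, l, t, a, v, e, n)
  "ro" → 2 new (r, o)
  "mipalusar" → prefix "mi" already present; 7 new (p, a, l, u, s, a, r)
  "torsopa" → 7 new (t, o, r, s, o, p, a)
  "pa" → 2 new (p, a)
  "mimorpa" → prefix "mi" already present; 5 new (m, o, r, p, a)
  "somika" → prefix "so" already present; 4 new (m, i, k, a)
  "sodordor" → prefix "so" already present; 6 new (d, o, r, d, o, r)
Total nodes = 5 + 10 + 4 + 8 + 2 + 7 + 7 + 2 + 5 + 4 + 6 = 60

60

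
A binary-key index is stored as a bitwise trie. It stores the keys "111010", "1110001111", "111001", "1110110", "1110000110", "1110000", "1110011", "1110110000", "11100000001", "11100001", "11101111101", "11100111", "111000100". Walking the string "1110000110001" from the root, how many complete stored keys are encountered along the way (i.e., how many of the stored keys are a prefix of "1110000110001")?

3

Check each prefix of "1110000110001" against the stored set — each match is an end-marker on the path.
Prefixes of the query that are stored words: "1110000", "11100001", "1110000110"
Count: 3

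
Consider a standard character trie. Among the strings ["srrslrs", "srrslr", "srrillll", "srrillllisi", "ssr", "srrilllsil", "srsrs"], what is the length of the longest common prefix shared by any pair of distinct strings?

8

Look for the deepest trie node that still has at least two words in its subtree.
e.g. "srrillll" and "srrillllisi" share the prefix "srrillll" of length 8; no pair shares a longer one.
Longest shared-prefix length: 8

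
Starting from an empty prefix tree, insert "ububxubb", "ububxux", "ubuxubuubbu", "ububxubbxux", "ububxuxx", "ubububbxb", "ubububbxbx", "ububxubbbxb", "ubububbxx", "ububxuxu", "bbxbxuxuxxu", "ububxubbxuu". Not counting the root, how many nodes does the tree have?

44

Insert word by word; a character creates a node only if that edge doesn't already exist:
  "ububxubb" → 8 new (u, b, u, b, x, u, b, b)
  "ububxux" → prefix "ububxu" already present; 1 new (x)
  "ubuxubuubbu" → prefix "ubu" already present; 8 new (x, u, b, u, u, b, b, u)
  "ububxubbxux" → prefix "ububxubb" already present; 3 new (x, u, x)
  "ububxuxx" → prefix "ububxux" already present; 1 new (x)
  "ubububbxb" → prefix "ubub" already present; 5 new (u, b, b, x, b)
  "ubububbxbx" → prefix "ubububbxb" already present; 1 new (x)
  "ububxubbbxb" → prefix "ububxubb" already present; 3 new (b, x, b)
  "ubububbxx" → prefix "ubububbx" already present; 1 new (x)
  "ububxuxu" → prefix "ububxux" already present; 1 new (u)
  "bbxbxuxuxxu" → 11 new (b, b, x, b, x, u, x, u, x, x, u)
  "ububxubbxuu" → prefix "ububxubbxu" already present; 1 new (u)
Total nodes = 8 + 1 + 8 + 3 + 1 + 5 + 1 + 3 + 1 + 1 + 11 + 1 = 44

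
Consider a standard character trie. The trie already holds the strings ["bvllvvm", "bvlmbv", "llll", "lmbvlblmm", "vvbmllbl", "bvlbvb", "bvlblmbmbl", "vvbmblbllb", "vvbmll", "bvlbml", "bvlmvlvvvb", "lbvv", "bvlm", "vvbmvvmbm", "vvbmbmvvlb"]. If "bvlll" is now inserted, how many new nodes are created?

Walking "bvlll" from the root, the first 4 characters ("bvll") follow existing edges; "l" is the first miss.
So 5 − 4 = 1 new nodes.

1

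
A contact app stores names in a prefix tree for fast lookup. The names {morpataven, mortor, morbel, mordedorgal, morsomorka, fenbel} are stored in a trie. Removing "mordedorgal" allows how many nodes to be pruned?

8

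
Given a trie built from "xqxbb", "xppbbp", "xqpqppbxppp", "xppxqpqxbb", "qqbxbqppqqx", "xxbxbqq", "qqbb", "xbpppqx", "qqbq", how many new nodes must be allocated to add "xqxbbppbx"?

4

"xqxbb" is already a path in the trie; the remaining "ppbx" must be added.
New nodes needed: |"xqxbbppbx"| − 5 = 9 − 5 = 4.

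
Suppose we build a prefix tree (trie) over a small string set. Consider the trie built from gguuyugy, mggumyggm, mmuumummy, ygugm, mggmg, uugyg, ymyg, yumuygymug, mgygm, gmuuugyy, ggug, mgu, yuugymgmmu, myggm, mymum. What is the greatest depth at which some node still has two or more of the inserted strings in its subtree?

Look for the deepest trie node that still has at least two words in its subtree.
e.g. "ggug" and "gguuyugy" share the prefix "ggu" of length 3; no pair shares a longer one.
Longest shared-prefix length: 3

3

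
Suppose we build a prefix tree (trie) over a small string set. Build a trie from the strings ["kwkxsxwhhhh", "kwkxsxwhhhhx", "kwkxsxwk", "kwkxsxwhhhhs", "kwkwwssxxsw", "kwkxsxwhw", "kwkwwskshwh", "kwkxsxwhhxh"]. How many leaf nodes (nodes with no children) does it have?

7

A leaf is a node with no children — equivalently, the end of a word that is not a proper prefix of any other stored word.
Those words: "kwkwwskshwh", "kwkwwssxxsw", "kwkxsxwhhhhs", "kwkxsxwhhhhx", "kwkxsxwhhxh", "kwkxsxwhw", "kwkxsxwk"
Leaf count: 7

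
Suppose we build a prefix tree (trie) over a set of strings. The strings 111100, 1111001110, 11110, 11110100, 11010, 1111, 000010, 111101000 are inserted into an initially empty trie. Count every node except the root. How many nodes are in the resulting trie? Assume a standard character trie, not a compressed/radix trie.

23

Count nodes per top-level branch (shared prefixes stored once):
  '0'-branch (000010): 6 nodes
  '1'-branch (11010, 1111, 11110, 111100, 1111001110, 11110100, 111101000): 17 nodes
Sum: 23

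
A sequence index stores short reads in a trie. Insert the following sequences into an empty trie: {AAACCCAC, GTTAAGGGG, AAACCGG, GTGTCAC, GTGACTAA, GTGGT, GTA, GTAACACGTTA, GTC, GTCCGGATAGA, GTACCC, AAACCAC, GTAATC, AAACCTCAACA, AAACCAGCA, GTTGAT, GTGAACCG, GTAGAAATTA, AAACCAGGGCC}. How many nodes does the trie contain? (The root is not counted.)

For each word, the new-node count is its length minus the longest prefix already in the trie:
  "AAACCCAC" → 8 new (A, A, A, C, C, C, A, C)
  "GTTAAGGGG" → 9 new (G, T, T, A, A, G, G, G, G)
  "AAACCGG" → prefix "AAACC" already present; 2 new (G, G)
  "GTGTCAC" → prefix "GT" already present; 5 new (G, T, C, A, C)
  "GTGACTAA" → prefix "GTG" already present; 5 new (A, C, T, A, A)
  "GTGGT" → prefix "GTG" already present; 2 new (G, T)
  "GTA" → prefix "GT" already present; 1 new (A)
  "GTAACACGTTA" → prefix "GTA" already present; 8 new (A, C, A, C, G, T, T, A)
  "GTC" → prefix "GT" already present; 1 new (C)
  "GTCCGGATAGA" → prefix "GTC" already present; 8 new (C, G, G, A, T, A, G, A)
  "GTACCC" → prefix "GTA" already present; 3 new (C, C, C)
  "AAACCAC" → prefix "AAACC" already present; 2 new (A, C)
  "GTAATC" → prefix "GTAA" already present; 2 new (T, C)
  "AAACCTCAACA" → prefix "AAACC" already present; 6 new (T, C, A, A, C, A)
  "AAACCAGCA" → prefix "AAACCA" already present; 3 new (G, C, A)
  "GTTGAT" → prefix "GTT" already present; 3 new (G, A, T)
  "GTGAACCG" → prefix "GTGA" already present; 4 new (A, C, C, G)
  "GTAGAAATTA" → prefix "GTA" already present; 7 new (G, A, A, A, T, T, A)
  "AAACCAGGGCC" → prefix "AAACCAG" already present; 4 new (G, G, C, C)
Total nodes = 8 + 9 + 2 + 5 + 5 + 2 + 1 + 8 + 1 + 8 + 3 + 2 + 2 + 6 + 3 + 3 + 4 + 7 + 4 = 83

83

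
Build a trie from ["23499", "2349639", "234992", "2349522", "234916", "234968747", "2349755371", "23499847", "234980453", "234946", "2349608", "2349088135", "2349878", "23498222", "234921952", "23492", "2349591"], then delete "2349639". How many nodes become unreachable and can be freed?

2

After clearing the end-marker at "2349639", prune upward until reaching a node still needed by another word.
The suffix "39" (2 nodes) is used only by "2349639"; the node for "23496" still has the child "8", so pruning stops there.
Nodes removed: 2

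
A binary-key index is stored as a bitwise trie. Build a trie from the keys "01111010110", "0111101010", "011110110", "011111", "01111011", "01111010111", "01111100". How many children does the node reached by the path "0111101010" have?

0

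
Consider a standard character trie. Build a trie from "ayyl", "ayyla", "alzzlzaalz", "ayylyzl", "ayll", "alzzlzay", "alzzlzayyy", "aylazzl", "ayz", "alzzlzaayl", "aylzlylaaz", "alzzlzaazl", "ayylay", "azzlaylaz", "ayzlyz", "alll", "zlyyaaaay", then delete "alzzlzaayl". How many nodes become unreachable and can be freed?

2

A node on "alzzlzaayl"'s path can go only if nothing else ends at it or branches off below it.
The suffix "yl" (2 nodes) is used only by "alzzlzaayl"; the node for "alzzlzaa" still has the child "l", so pruning stops there.
Nodes removed: 2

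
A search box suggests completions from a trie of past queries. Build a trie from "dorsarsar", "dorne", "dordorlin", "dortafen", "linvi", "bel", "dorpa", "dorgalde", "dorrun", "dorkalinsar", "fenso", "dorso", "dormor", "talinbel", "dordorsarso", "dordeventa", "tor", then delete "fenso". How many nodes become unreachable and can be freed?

5

A node on "fenso"'s path can go only if nothing else ends at it or branches off below it.
No other word shares any prefix with "fenso", so all 5 of its nodes go.
Nodes removed: 5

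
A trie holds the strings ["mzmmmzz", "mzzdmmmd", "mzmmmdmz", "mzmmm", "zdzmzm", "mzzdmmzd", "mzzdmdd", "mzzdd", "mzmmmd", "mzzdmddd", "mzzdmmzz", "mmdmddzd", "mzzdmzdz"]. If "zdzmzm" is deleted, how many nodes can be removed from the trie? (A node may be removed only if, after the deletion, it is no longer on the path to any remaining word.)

After clearing the end-marker at "zdzmzm", prune upward until reaching a node still needed by another word.
No other word shares any prefix with "zdzmzm", so all 6 of its nodes go.
Nodes removed: 6

6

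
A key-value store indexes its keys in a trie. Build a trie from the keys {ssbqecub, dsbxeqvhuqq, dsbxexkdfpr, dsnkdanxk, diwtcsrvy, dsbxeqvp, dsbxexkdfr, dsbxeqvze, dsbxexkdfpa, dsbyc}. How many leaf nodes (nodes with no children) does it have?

Leaves are exactly the stored words that no other stored word extends.
Those words: "diwtcsrvy", "dsbxeqvhuqq", "dsbxeqvp", "dsbxeqvze", "dsbxexkdfpa", "dsbxexkdfpr", "dsbxexkdfr", "dsbyc", "dsnkdanxk", "ssbqecub"
Leaf count: 10

10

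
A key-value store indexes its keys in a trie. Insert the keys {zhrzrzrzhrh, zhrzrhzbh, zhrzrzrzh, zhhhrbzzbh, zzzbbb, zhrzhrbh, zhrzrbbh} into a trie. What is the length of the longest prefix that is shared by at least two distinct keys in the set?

9

The deepest shared node is where two words last agree before diverging.
e.g. "zhrzrzrzh" and "zhrzrzrzhrh" share the prefix "zhrzrzrzh" of length 9; no pair shares a longer one.
Longest shared-prefix length: 9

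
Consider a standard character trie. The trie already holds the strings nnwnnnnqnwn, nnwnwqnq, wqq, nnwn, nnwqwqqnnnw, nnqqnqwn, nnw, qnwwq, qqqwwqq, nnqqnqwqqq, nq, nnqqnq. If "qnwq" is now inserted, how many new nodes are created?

1

Walking "qnwq" from the root, the first 3 characters ("qnw") follow existing edges; "q" is the first miss.
New nodes needed: |"qnwq"| − 3 = 4 − 3 = 1.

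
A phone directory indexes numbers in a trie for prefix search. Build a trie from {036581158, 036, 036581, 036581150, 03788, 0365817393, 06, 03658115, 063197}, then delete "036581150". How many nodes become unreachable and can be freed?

1

A node on "036581150"'s path can go only if nothing else ends at it or branches off below it.
The suffix "0" (1 node) is used only by "036581150"; the node for "03658115" still has the child "8", so pruning stops there.
Nodes removed: 1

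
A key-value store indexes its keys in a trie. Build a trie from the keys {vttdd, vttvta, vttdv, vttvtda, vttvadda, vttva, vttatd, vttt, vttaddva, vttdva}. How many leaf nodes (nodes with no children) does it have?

8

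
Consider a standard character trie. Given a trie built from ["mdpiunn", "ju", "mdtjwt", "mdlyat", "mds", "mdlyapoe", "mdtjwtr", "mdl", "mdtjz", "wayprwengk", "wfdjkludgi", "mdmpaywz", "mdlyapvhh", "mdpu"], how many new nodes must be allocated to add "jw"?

1

"j" is already a path in the trie; the remaining "w" must be added.
New nodes needed: |"jw"| − 1 = 2 − 1 = 1.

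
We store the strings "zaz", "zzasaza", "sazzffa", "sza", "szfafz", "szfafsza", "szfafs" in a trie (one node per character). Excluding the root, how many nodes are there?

Count nodes per top-level branch (shared prefixes stored once):
  's'-branch (sazzffa, sza, szfafs, szfafsza, szfafz): 16 nodes
  'z'-branch (zaz, zzasaza): 9 nodes
Sum: 25

25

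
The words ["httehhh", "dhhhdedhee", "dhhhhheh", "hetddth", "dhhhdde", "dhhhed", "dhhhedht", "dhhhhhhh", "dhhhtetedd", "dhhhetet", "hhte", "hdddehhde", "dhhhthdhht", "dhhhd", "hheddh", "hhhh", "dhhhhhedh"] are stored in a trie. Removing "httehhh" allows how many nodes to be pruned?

6

After clearing the end-marker at "httehhh", prune upward until reaching a node still needed by another word.
The suffix "ttehhh" (6 nodes) is used only by "httehhh"; the node for "h" still has the child "e", so pruning stops there.
Nodes removed: 6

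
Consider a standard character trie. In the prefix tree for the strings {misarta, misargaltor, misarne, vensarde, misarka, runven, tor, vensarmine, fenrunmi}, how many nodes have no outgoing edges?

9

A leaf is a node with no children — equivalently, the end of a word that is not a proper prefix of any other stored word.
Those words: "fenrunmi", "misargaltor", "misarka", "misarne", "misarta", "runven", "tor", "vensarde", "vensarmine"
Leaf count: 9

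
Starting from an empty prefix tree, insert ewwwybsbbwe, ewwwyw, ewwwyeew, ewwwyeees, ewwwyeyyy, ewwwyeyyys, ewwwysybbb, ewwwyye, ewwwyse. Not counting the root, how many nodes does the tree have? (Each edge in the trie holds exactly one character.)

Trie structure (* marks end of a word):
(root)
└─ e
   └─ w
      └─ w
         └─ w
            └─ y
               ├─ b
               │  └─ s
               │     └─ b
               │        └─ b
               │           └─ w
               │              └─ e *
               ├─ e
               │  ├─ e
               │  │  ├─ e
               │  │  │  └─ s *
               │  │  └─ w *
               │  └─ y
               │     └─ y
               │        └─ y *
               │           └─ s *
               ├─ s
               │  ├─ e *
               │  └─ y
               │     └─ b
               │        └─ b
               │           └─ b *
               ├─ w *
               └─ y
                  └─ e *
Counting every labelled node above: 29.

29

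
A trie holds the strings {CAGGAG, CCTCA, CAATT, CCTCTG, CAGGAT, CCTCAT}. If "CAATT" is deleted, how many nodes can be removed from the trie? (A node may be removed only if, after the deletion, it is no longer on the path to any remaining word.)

3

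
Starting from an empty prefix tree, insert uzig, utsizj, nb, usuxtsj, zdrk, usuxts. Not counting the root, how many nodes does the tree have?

Trie structure (* marks end of a word):
(root)
├─ n
│  └─ b *
├─ u
│  ├─ s
│  │  └─ u
│  │     └─ x
│  │        └─ t
│  │           └─ s *
│  │              └─ j *
│  ├─ t
│  │  └─ s
│  │     └─ i
│  │        └─ z
│  │           └─ j *
│  └─ z
│     └─ i
│        └─ g *
└─ z
   └─ d
      └─ r
         └─ k *
Counting every labelled node above: 21.

21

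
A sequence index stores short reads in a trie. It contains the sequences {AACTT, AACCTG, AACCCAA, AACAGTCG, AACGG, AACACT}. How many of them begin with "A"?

6

Filter for entries beginning with "A":
Matches: "AACACT", "AACAGTCG", "AACCCAA", "AACCTG", "AACGG", "AACTT"
Count: 6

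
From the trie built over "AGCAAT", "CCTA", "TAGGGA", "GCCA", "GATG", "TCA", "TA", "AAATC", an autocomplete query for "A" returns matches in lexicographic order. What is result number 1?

Filter for "A…" and sort: "AAATC", "AGCAAT"
The 1st is AAATC.

AAATC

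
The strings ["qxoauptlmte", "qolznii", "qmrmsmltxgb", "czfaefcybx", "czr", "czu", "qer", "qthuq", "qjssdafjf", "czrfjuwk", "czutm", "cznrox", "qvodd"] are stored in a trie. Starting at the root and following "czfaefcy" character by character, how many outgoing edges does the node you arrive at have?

Walk "czfaefcy" from the root, arriving at one node.
Distinct next characters after "czfaefcy": b.
That node has 1 child edge.

1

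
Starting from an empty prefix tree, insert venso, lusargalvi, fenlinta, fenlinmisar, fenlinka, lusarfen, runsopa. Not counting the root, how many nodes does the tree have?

For each word, the new-node count is its length minus the longest prefix already in the trie:
  "venso" → 5 new (v, e, n, s, o)
  "lusargalvi" → 10 new (l, u, s, a, r, g, a, l, v, i)
  "fenlinta" → 8 new (f, e, n, l, i, n, t, a)
  "fenlinmisar" → prefix "fenlin" already present; 5 new (m, i, s, a, r)
  "fenlinka" → prefix "fenlin" already present; 2 new (k, a)
  "lusarfen" → prefix "lusar" already present; 3 new (f, e, n)
  "runsopa" → 7 new (r, u, n, s, o, p, a)
Total nodes = 5 + 10 + 8 + 5 + 2 + 3 + 7 = 40

40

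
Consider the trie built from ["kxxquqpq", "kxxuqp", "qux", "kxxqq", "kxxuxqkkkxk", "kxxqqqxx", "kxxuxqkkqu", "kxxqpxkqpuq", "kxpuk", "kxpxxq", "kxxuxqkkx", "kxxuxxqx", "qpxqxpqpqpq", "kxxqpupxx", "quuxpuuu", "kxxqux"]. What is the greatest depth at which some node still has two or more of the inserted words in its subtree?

The deepest shared node is where two words last agree before diverging.
e.g. "kxxuxqkkkxk" and "kxxuxqkkqu" share the prefix "kxxuxqkk" of length 8; no pair shares a longer one.
Longest shared-prefix length: 8

8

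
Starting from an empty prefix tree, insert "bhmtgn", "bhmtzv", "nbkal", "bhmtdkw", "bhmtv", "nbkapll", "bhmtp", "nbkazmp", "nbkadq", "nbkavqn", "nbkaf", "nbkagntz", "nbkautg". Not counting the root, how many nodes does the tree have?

37

Trie structure (* marks end of a word):
(root)
├─ b
│  └─ h
│     └─ m
│        └─ t
│           ├─ d
│           │  └─ k
│           │     └─ w *
│           ├─ g
│           │  └─ n *
│           ├─ p *
│           ├─ v *
│           └─ z
│              └─ v *
└─ n
   └─ b
      └─ k
         └─ a
            ├─ d
            │  └─ q *
            ├─ f *
            ├─ g
            │  └─ n
            │     └─ t
            │        └─ z *
            ├─ l *
            ├─ p
            │  └─ l
            │     └─ l *
            ├─ u
            │  └─ t
            │     └─ g *
            ├─ v
            │  └─ q
            │     └─ n *
            └─ z
               └─ m
                  └─ p *
Counting every labelled node above: 37.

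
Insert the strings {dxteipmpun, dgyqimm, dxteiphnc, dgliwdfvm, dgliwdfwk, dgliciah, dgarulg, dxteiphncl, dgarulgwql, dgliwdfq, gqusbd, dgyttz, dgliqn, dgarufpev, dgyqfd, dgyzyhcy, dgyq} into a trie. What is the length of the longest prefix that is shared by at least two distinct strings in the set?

The deepest shared node is where two words last agree before diverging.
e.g. "dxteiphnc" and "dxteiphncl" share the prefix "dxteiphnc" of length 9; no pair shares a longer one.
Longest shared-prefix length: 9

9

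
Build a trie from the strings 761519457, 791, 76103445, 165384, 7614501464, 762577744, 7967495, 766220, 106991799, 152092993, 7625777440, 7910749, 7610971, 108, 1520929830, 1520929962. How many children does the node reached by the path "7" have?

The children of the "7" node are the distinct next characters among strings starting with "7".
Distinct next characters after "7": 6, 9.
That node has 2 child edges.

2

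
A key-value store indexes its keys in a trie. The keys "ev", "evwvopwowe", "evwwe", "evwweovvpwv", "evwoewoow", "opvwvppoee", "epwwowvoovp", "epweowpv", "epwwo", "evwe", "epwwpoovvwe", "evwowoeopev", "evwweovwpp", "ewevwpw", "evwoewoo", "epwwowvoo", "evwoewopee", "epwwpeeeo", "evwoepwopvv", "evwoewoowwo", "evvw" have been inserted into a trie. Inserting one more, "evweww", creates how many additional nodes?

Walking "evweww" from the root, the first 4 characters ("evwe") follow existing edges; "w" is the first miss.
Each of the 2 remaining characters creates one node.

2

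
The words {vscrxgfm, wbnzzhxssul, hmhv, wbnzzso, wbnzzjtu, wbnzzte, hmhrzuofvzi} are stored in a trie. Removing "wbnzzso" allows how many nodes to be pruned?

After clearing the end-marker at "wbnzzso", prune upward until reaching a node still needed by another word.
The suffix "so" (2 nodes) is used only by "wbnzzso"; the node for "wbnzz" still has the child "h", so pruning stops there.
Nodes removed: 2

2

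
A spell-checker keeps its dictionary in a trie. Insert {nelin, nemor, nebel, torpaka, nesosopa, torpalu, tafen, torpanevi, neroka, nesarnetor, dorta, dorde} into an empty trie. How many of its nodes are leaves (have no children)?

A leaf is a node with no children — equivalently, the end of a word that is not a proper prefix of any other stored word.
Those words: "dorde", "dorta", "nebel", "nelin", "nemor", "neroka", "nesarnetor", "nesosopa", "tafen", "torpaka", "torpalu", "torpanevi"
Leaf count: 12

12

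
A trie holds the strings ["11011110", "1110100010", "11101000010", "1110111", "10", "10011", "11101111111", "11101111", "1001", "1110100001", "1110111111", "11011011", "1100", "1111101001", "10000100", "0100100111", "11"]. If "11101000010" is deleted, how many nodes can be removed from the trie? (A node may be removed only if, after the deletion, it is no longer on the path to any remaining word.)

A node on "11101000010"'s path can go only if nothing else ends at it or branches off below it.
The suffix "0" (1 node) is used only by "11101000010"; "1110100001" is itself a stored word, so pruning stops there.
Nodes removed: 1

1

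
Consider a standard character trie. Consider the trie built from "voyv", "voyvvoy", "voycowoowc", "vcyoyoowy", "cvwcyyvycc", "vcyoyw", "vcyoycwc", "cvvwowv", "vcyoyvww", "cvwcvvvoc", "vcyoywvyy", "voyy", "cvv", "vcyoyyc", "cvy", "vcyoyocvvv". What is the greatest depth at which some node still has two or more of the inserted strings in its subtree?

6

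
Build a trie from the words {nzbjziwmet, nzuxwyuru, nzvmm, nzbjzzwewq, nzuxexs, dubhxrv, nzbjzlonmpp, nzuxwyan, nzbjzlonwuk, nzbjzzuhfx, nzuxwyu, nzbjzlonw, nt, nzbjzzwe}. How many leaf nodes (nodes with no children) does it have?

11

Leaves are exactly the stored words that no other stored word extends.
Those words: "dubhxrv", "nt", "nzbjziwmet", "nzbjzlonmpp", "nzbjzlonwuk", "nzbjzzuhfx", "nzbjzzwewq", "nzuxexs", "nzuxwyan", "nzuxwyuru", "nzvmm"
Leaf count: 11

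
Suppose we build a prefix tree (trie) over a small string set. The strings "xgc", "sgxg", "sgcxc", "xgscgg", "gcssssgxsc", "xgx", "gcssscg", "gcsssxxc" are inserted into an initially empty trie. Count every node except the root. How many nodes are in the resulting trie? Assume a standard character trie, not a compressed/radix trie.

Count nodes per top-level branch (shared prefixes stored once):
  'g'-branch (gcssscg, gcssssgxsc, gcsssxxc): 15 nodes
  's'-branch (sgcxc, sgxg): 7 nodes
  'x'-branch (xgc, xgscgg, xgx): 8 nodes
Sum: 30

30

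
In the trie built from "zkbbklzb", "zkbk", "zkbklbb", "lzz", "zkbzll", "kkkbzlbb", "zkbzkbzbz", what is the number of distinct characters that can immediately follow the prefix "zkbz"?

2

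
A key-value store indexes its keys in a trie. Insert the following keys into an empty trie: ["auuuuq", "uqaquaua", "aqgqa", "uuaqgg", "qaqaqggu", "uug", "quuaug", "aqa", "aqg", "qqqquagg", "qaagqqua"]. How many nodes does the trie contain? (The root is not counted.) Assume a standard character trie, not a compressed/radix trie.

51

For each word, the new-node count is its length minus the longest prefix already in the trie:
  "auuuuq" → 6 new (a, u, u, u, u, q)
  "uqaquaua" → 8 new (u, q, a, q, u, a, u, a)
  "aqgqa" → prefix "a" already present; 4 new (q, g, q, a)
  "uuaqgg" → prefix "u" already present; 5 new (u, a, q, g, g)
  "qaqaqggu" → 8 new (q, a, q, a, q, g, g, u)
  "uug" → prefix "uu" already present; 1 new (g)
  "quuaug" → prefix "q" already present; 5 new (u, u, a, u, g)
  "aqa" → prefix "aq" already present; 1 new (a)
  "aqg" → prefix "aqg" already present; 0 new (none)
  "qqqquagg" → prefix "q" already present; 7 new (q, q, q, u, a, g, g)
  "qaagqqua" → prefix "qa" already present; 6 new (a, g, q, q, u, a)
Total nodes = 6 + 8 + 4 + 5 + 8 + 1 + 5 + 1 + 0 + 7 + 6 = 51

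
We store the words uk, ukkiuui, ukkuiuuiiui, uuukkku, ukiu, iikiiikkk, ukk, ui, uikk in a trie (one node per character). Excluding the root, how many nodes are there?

35

Trie structure (* marks end of a word):
(root)
├─ i
│  └─ i
│     └─ k
│        └─ i
│           └─ i
│              └─ i
│                 └─ k
│                    └─ k
│                       └─ k *
└─ u
   ├─ i *
   │  └─ k
   │     └─ k *
   ├─ k *
   │  ├─ i
   │  │  └─ u *
   │  └─ k *
   │     ├─ i
   │     │  └─ u
   │     │     └─ u
   │     │        └─ i *
   │     └─ u
   │        └─ i
   │           └─ u
   │              └─ u
   │                 └─ i
   │                    └─ i
   │                       └─ u
   │                          └─ i *
   └─ u
      └─ u
         └─ k
            └─ k
               └─ k
                  └─ u *
Counting every labelled node above: 35.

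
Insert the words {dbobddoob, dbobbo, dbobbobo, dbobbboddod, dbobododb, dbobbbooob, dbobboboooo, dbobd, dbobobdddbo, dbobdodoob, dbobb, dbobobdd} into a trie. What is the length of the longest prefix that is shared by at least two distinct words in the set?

The deepest shared node is where two words last agree before diverging.
"dbobbobo" and "dbobboboooo" agree on "dbobbobo" (8 characters) before diverging; nothing deeper is shared.
Longest shared-prefix length: 8

8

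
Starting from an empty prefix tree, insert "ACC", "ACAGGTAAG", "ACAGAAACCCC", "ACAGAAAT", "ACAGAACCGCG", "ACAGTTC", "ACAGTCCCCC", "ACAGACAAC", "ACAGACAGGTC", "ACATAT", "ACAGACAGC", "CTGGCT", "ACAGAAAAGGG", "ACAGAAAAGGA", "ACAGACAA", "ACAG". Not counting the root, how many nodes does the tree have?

Trace insertions, counting only characters that open a new branch:
  "ACC" → 3 new (A, C, C)
  "ACAGGTAAG" → prefix "AC" already present; 7 new (A, G, G, T, A, A, G)
  "ACAGAAACCCC" → prefix "ACAG" already present; 7 new (A, A, A, C, C, C, C)
  "ACAGAAAT" → prefix "ACAGAAA" already present; 1 new (T)
  "ACAGAACCGCG" → prefix "ACAGAA" already present; 5 new (C, C, G, C, G)
  "ACAGTTC" → prefix "ACAG" already present; 3 new (T, T, C)
  "ACAGTCCCCC" → prefix "ACAGT" already present; 5 new (C, C, C, C, C)
  "ACAGACAAC" → prefix "ACAGA" already present; 4 new (C, A, A, C)
  "ACAGACAGGTC" → prefix "ACAGACA" already present; 4 new (G, G, T, C)
  "ACATAT" → prefix "ACA" already present; 3 new (T, A, T)
  "ACAGACAGC" → prefix "ACAGACAG" already present; 1 new (C)
  "CTGGCT" → 6 new (C, T, G, G, C, T)
  "ACAGAAAAGGG" → prefix "ACAGAAA" already present; 4 new (A, G, G, G)
  "ACAGAAAAGGA" → prefix "ACAGAAAAGG" already present; 1 new (A)
  "ACAGACAA" → prefix "ACAGACAA" already present; 0 new (none)
  "ACAG" → prefix "ACAG" already present; 0 new (none)
Total nodes = 3 + 7 + 7 + 1 + 5 + 3 + 5 + 4 + 4 + 3 + 1 + 6 + 4 + 1 + 0 + 0 = 54

54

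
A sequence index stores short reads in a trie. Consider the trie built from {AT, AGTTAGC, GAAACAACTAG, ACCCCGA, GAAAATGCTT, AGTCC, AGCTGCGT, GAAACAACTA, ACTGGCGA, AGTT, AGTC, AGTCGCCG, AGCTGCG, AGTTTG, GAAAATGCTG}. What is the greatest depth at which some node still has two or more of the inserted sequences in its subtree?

Look for the deepest trie node that still has at least two words in its subtree.
e.g. "GAAACAACTA" and "GAAACAACTAG" share the prefix "GAAACAACTA" of length 10; no pair shares a longer one.
Longest shared-prefix length: 10

10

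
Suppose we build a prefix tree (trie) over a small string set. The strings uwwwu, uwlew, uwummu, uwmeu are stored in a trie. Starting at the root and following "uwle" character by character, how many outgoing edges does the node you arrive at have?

1

Follow the path "uwle" to its node, then look at its outgoing edges.
Characters that immediately follow "uwle" among the stored strings: {w}.
That node has 1 child edge.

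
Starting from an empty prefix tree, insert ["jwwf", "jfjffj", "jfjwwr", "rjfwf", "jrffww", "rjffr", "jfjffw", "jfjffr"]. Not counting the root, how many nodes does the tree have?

26

Trie structure (* marks end of a word):
(root)
├─ j
│  ├─ f
│  │  └─ j
│  │     ├─ f
│  │     │  └─ f
│  │     │     ├─ j *
│  │     │     ├─ r *
│  │     │     └─ w *
│  │     └─ w
│  │        └─ w
│  │           └─ r *
│  ├─ r
│  │  └─ f
│  │     └─ f
│  │        └─ w
│  │           └─ w *
│  └─ w
│     └─ w
│        └─ f *
└─ r
   └─ j
      └─ f
         ├─ f
         │  └─ r *
         └─ w
            └─ f *
Counting every labelled node above: 26.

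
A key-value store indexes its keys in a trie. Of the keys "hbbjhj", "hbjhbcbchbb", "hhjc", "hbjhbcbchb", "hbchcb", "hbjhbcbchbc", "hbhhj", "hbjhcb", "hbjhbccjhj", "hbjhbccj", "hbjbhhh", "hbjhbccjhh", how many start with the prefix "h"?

Filter for entries beginning with "h":
Words under "h": hbbjhj, hbchcb, hbhhj, hbjbhhh, hbjhbcbchb, hbjhbcbchbb, hbjhbcbchbc, hbjhbccj, hbjhbccjhh, hbjhbccjhj, hbjhcb, hhjc
Count: 12

12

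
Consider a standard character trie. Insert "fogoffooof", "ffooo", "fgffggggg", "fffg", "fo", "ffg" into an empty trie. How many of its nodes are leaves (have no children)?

Leaves are exactly the stored words that no other stored word extends.
Those words: "fffg", "ffg", "ffooo", "fgffggggg", "fogoffooof"
Leaf count: 5

5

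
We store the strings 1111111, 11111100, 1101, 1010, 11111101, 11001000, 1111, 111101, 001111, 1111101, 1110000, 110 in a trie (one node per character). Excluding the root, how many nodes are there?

34

For each word, the new-node count is its length minus the longest prefix already in the trie:
  "1111111" → 7 new (1, 1, 1, 1, 1, 1, 1)
  "11111100" → prefix "111111" already present; 2 new (0, 0)
  "1101" → prefix "11" already present; 2 new (0, 1)
  "1010" → prefix "1" already present; 3 new (0, 1, 0)
  "11111101" → prefix "1111110" already present; 1 new (1)
  "11001000" → prefix "110" already present; 5 new (0, 1, 0, 0, 0)
  "1111" → prefix "1111" already present; 0 new (none)
  "111101" → prefix "1111" already present; 2 new (0, 1)
  "001111" → 6 new (0, 0, 1, 1, 1, 1)
  "1111101" → prefix "11111" already present; 2 new (0, 1)
  "1110000" → prefix "111" already present; 4 new (0, 0, 0, 0)
  "110" → prefix "110" already present; 0 new (none)
Total nodes = 7 + 2 + 2 + 3 + 1 + 5 + 0 + 2 + 6 + 2 + 4 + 0 = 34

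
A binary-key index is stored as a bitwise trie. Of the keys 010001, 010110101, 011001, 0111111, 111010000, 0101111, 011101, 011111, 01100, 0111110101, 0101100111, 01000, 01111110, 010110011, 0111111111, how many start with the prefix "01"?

Traverse to the node for "01", then collect every word in that subtree.
Words under "01": 01000, 010001, 010110011, 0101100111, 010110101, 0101111, 01100, 011001, 011101, 011111, 0111110101, 0111111, 01111110, 0111111111
Count: 14

14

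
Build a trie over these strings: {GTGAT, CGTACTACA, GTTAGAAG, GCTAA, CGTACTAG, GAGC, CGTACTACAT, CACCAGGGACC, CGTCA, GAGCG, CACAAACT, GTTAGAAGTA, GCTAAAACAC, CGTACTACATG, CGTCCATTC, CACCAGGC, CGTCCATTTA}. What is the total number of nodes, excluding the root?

63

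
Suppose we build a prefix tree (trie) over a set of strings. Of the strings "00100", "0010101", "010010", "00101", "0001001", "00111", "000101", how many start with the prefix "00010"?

Filter for entries beginning with "00010":
Words under "00010": 0001001, 000101
Count: 2

2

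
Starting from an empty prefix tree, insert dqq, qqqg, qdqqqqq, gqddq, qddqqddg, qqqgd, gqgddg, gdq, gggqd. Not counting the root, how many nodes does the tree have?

35

For each word, the new-node count is its length minus the longest prefix already in the trie:
  "dqq" → 3 new (d, q, q)
  "qqqg" → 4 new (q, q, q, g)
  "qdqqqqq" → prefix "q" already present; 6 new (d, q, q, q, q, q)
  "gqddq" → 5 new (g, q, d, d, q)
  "qddqqddg" → prefix "qd" already present; 6 new (d, q, q, d, d, g)
  "qqqgd" → prefix "qqqg" already present; 1 new (d)
  "gqgddg" → prefix "gq" already present; 4 new (g, d, d, g)
  "gdq" → prefix "g" already present; 2 new (d, q)
  "gggqd" → prefix "g" already present; 4 new (g, g, q, d)
Total nodes = 3 + 4 + 6 + 5 + 6 + 1 + 4 + 2 + 4 = 35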